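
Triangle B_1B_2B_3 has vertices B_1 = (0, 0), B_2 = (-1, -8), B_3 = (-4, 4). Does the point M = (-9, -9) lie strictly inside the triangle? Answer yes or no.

no

Barycentric coordinates of M: (-11/4, 2, 7/4).
The three coordinates are negative, positive, positive; a point is interior exactly when all three are positive.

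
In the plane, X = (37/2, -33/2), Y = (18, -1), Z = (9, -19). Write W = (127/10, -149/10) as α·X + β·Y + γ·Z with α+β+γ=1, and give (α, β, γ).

Signed area of the reference triangle: [XYZ] = ½·((37/2)·(-1−(-19)) + 18·(-19−(-33/2)) + 9·(-33/2−(-1))) = ½·(333 − 45 − 279/2) = 297/4.
[WYZ] = ½·((127/10)·(-1−(-19)) + 18·(-19−(-149/10)) + 9·(-149/10−(-1))) = ½·(1143/5 − 369/5 − 1251/10) = 297/20, so the X-coordinate is (297/20)/(297/4) = 1/5.
[XWZ] = ½·((37/2)·(-149/10−(-19)) + (127/10)·(-19−(-33/2)) + 9·(-33/2−(-149/10))) = ½·(1517/20 − 127/4 − 72/5) = 297/20, so the Y-coordinate is 1/5.
[XYW] = ½·((37/2)·(-1−(-149/10)) + 18·(-149/10−(-33/2)) + (127/10)·(-33/2−(-1))) = ½·(5143/20 + 144/5 − 3937/20) = 891/20, so the Z-coordinate is 3/5.

(1/5, 1/5, 3/5)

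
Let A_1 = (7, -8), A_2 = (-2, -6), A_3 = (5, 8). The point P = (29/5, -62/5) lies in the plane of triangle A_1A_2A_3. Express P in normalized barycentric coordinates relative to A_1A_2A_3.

Signed area of the reference triangle: [A_1A_2A_3] = ½·(7·(-6−8) + (-2)·(8−(-8)) + 5·(-8−(-6))) = ½·(-98 − 32 − 10) = -70.
[PA_2A_3] = ½·((29/5)·(-6−8) + (-2)·(8−(-62/5)) + 5·(-62/5−(-6))) = ½·(-406/5 − 204/5 − 32) = -77, so the A_1-coordinate is (-77)/(-70) = 11/10.
[A_1PA_3] = ½·(7·(-62/5−8) + (29/5)·(8−(-8)) + 5·(-8−(-62/5))) = ½·(-714/5 + 464/5 + 22) = -14, so the A_2-coordinate is 1/5.
[A_1A_2P] = ½·(7·(-6−(-62/5)) + (-2)·(-62/5−(-8)) + (29/5)·(-8−(-6))) = ½·(224/5 + 44/5 − 58/5) = 21, so the A_3-coordinate is -3/10.

(11/10, 1/5, -3/10)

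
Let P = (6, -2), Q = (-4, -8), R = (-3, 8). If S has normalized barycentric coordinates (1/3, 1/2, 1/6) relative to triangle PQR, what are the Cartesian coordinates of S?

(-1/2, -10/3)

S = (1/3)·P + (1/2)·Q + (1/6)·R.
x-coordinate: (1/3)·6 + (1/2)·(-4) + (1/6)·(-3) = -1/2.
y-coordinate: (1/3)·(-2) + (1/2)·(-8) + (1/6)·8 = -10/3.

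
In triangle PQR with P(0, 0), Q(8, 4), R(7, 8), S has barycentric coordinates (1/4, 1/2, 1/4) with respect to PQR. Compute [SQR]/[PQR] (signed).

1/4

The signed ratio [SQR]/[PQR] equals the barycentric coordinate of S at vertex P, which is 1/4.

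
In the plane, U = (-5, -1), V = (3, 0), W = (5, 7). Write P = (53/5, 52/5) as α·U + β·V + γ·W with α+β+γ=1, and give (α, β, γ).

(-3/5, 1/5, 7/5)

Signed area of the reference triangle: [UVW] = ½·((-5)·(0−7) + 3·(7−(-1)) + 5·(-1−0)) = ½·(35 + 24 − 5) = 27.
[PVW] = ½·((53/5)·(0−7) + 3·(7−(52/5)) + 5·(52/5−0)) = ½·(-371/5 − 51/5 + 52) = -81/5, so the U-coordinate is (-81/5)/27 = -3/5.
[UPW] = ½·((-5)·(52/5−7) + (53/5)·(7−(-1)) + 5·(-1−(52/5))) = ½·(-17 + 424/5 − 57) = 27/5, so the V-coordinate is 1/5.
[UVP] = ½·((-5)·(0−(52/5)) + 3·(52/5−(-1)) + (53/5)·(-1−0)) = ½·(52 + 171/5 − 53/5) = 189/5, so the W-coordinate is 7/5.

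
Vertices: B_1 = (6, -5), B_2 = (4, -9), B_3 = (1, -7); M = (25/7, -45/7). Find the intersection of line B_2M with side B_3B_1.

(7/2, -6)

Barycentric coordinates of M with respect to B_1B_2B_3: (3/7, 1/7, 3/7).
On side B_3B_1 the B_2-coordinate is zero; dropping M's B_2-weight 1/7 and renormalizing the remaining 3/7 : 3/7 gives weights 1/2, 1/2 on B_3, B_1.
N = (1/2)·(1, -7) + (1/2)·(6, -5) = (7/2, -6).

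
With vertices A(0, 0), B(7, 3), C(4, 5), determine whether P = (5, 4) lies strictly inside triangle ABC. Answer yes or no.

Barycentric coordinates of P: (1/23, 9/23, 13/23).
The three coordinates are positive, positive, positive; a point is interior exactly when all three are positive.

yes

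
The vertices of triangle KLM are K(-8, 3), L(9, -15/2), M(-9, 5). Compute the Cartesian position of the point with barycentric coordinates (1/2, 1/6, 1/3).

(-11/2, 23/12)

N = (1/2)·K + (1/6)·L + (1/3)·M.
x-coordinate: (1/2)·(-8) + (1/6)·9 + (1/3)·(-9) = -11/2.
y-coordinate: (1/2)·3 + (1/6)·(-15/2) + (1/3)·5 = 23/12.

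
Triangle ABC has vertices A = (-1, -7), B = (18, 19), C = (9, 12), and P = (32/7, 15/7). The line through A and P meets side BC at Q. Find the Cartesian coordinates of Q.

Barycentric coordinates of P with respect to ABC: (4/7, 1/7, 2/7).
On side BC the A-coordinate is zero; dropping P's A-weight 4/7 and renormalizing the remaining 1/7 : 2/7 gives weights 1/3, 2/3 on B, C.
Q = (1/3)·(18, 19) + (2/3)·(9, 12) = (12, 43/3).

(12, 43/3)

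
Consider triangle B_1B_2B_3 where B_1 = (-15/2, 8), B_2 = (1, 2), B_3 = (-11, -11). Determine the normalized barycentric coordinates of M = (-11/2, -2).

(1/5, 2/5, 2/5)

Signed area of the reference triangle: [B_1B_2B_3] = ½·((-15/2)·(2−(-11)) + 1·(-11−8) + (-11)·(8−2)) = ½·(-195/2 − 19 − 66) = -365/4.
[MB_2B_3] = ½·((-11/2)·(2−(-11)) + 1·(-11−(-2)) + (-11)·(-2−2)) = ½·(-143/2 − 9 + 44) = -73/4, so the B_1-coordinate is (-73/4)/(-365/4) = 1/5.
[B_1MB_3] = ½·((-15/2)·(-2−(-11)) + (-11/2)·(-11−8) + (-11)·(8−(-2))) = ½·(-135/2 + 209/2 − 110) = -73/2, so the B_2-coordinate is 2/5.
[B_1B_2M] = ½·((-15/2)·(2−(-2)) + 1·(-2−8) + (-11/2)·(8−2)) = ½·(-30 − 10 − 33) = -73/2, so the B_3-coordinate is 2/5.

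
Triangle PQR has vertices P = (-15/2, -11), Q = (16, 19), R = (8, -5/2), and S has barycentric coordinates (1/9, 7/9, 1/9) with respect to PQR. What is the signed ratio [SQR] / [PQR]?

The signed ratio [SQR]/[PQR] equals the barycentric coordinate of S at vertex P, which is 1/9.

1/9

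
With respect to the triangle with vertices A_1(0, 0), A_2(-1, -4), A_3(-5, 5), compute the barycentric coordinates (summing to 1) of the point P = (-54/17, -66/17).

Signed area of the reference triangle: [A_1A_2A_3] = ½·(0·(-4−5) + (-1)·(5−0) + (-5)·(0−(-4))) = ½·(0 − 5 − 20) = -25/2.
[PA_2A_3] = ½·((-54/17)·(-4−5) + (-1)·(5−(-66/17)) + (-5)·(-66/17−(-4))) = ½·(486/17 − 151/17 − 10/17) = 325/34, so the A_1-coordinate is (325/34)/(-25/2) = -13/17.
[A_1PA_3] = ½·(0·(-66/17−5) + (-54/17)·(5−0) + (-5)·(0−(-66/17))) = ½·(0 − 270/17 − 330/17) = -300/17, so the A_2-coordinate is 24/17.
[A_1A_2P] = ½·(0·(-4−(-66/17)) + (-1)·(-66/17−0) + (-54/17)·(0−(-4))) = ½·(0 + 66/17 − 216/17) = -75/17, so the A_3-coordinate is 6/17.
Check: -13/17 + 24/17 + 6/17 = 1.

(-13/17, 24/17, 6/17)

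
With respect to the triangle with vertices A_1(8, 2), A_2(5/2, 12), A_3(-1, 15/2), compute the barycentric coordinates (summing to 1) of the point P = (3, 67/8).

(1/4, 1/2, 1/4)

Signed area of the reference triangle: [A_1A_2A_3] = ½·(8·(12−(15/2)) + (5/2)·(15/2−2) + (-1)·(2−12)) = ½·(36 + 55/4 + 10) = 239/8.
[PA_2A_3] = ½·(3·(12−(15/2)) + (5/2)·(15/2−(67/8)) + (-1)·(67/8−12)) = ½·(27/2 − 35/16 + 29/8) = 239/32, so the A_1-coordinate is (239/32)/(239/8) = 1/4.
[A_1PA_3] = ½·(8·(67/8−(15/2)) + 3·(15/2−2) + (-1)·(2−(67/8))) = ½·(7 + 33/2 + 51/8) = 239/16, so the A_2-coordinate is 1/2.
[A_1A_2P] = ½·(8·(12−(67/8)) + (5/2)·(67/8−2) + 3·(2−12)) = ½·(29 + 255/16 − 30) = 239/32, so the A_3-coordinate is 1/4.
Check: 1/4 + 1/2 + 1/4 = 1.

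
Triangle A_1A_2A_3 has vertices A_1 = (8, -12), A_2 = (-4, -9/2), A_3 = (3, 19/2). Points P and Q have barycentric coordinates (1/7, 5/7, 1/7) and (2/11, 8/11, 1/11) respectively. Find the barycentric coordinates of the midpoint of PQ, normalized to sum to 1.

(25/154, 111/154, 9/77)

Since both coordinate triples sum to 1, the midpoint's barycentrics are the componentwise average.
(1/7+2/11)/2 = 25/154; similarly 111/154 and 9/77.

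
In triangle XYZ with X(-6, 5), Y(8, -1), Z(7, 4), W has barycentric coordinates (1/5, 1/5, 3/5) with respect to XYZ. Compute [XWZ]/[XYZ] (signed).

The signed ratio [XWZ]/[XYZ] equals the barycentric coordinate of W at vertex Y, which is 1/5.

1/5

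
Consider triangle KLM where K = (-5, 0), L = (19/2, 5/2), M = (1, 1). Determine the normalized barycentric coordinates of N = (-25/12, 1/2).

(3/4, 1/6, 1/12)

Signed area of the reference triangle: [KLM] = ½·((-5)·(5/2−1) + (19/2)·(1−0) + 1·(0−(5/2))) = ½·(-15/2 + 19/2 − 5/2) = -1/4.
[NLM] = ½·((-25/12)·(5/2−1) + (19/2)·(1−(1/2)) + 1·(1/2−(5/2))) = ½·(-25/8 + 19/4 − 2) = -3/16, so the K-coordinate is (-3/16)/(-1/4) = 3/4.
[KNM] = ½·((-5)·(1/2−1) + (-25/12)·(1−0) + 1·(0−(1/2))) = ½·(5/2 − 25/12 − 1/2) = -1/24, so the L-coordinate is 1/6.
[KLN] = ½·((-5)·(5/2−(1/2)) + (19/2)·(1/2−0) + (-25/12)·(0−(5/2))) = ½·(-10 + 19/4 + 125/24) = -1/48, so the M-coordinate is 1/12.
Check: 3/4 + 1/6 + 1/12 = 1.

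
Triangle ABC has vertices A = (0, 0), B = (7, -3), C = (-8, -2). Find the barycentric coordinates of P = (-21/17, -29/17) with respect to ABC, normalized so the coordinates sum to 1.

(5/17, 5/17, 7/17)

Signed area of the reference triangle: [ABC] = ½·(0·(-3−(-2)) + 7·(-2−0) + (-8)·(0−(-3))) = ½·(0 − 14 − 24) = -19.
[PBC] = ½·((-21/17)·(-3−(-2)) + 7·(-2−(-29/17)) + (-8)·(-29/17−(-3))) = ½·(21/17 − 35/17 − 176/17) = -95/17, so the A-coordinate is (-95/17)/(-19) = 5/17.
[APC] = ½·(0·(-29/17−(-2)) + (-21/17)·(-2−0) + (-8)·(0−(-29/17))) = ½·(0 + 42/17 − 232/17) = -95/17, so the B-coordinate is 5/17.
[ABP] = ½·(0·(-3−(-29/17)) + 7·(-29/17−0) + (-21/17)·(0−(-3))) = ½·(0 − 203/17 − 63/17) = -133/17, so the C-coordinate is 7/17.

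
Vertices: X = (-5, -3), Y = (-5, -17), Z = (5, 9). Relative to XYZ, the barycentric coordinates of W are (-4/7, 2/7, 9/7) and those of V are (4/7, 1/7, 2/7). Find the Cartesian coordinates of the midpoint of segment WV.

Barycentric coordinates of the midpoint are the average: (0, 3/14, 11/14).
Converting: 0·X + (3/14)·Y + (11/14)·Z = (20/7, 24/7).

(20/7, 24/7)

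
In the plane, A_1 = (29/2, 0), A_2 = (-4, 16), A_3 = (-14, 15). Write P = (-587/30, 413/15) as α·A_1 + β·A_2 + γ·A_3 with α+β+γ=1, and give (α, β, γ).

Signed area of the reference triangle: [A_1A_2A_3] = ½·((29/2)·(16−15) + (-4)·(15−0) + (-14)·(0−16)) = ½·(29/2 − 60 + 224) = 357/4.
[PA_2A_3] = ½·((-587/30)·(16−15) + (-4)·(15−(413/15)) + (-14)·(413/15−16)) = ½·(-587/30 + 752/15 − 2422/15) = -1309/20, so the A_1-coordinate is (-1309/20)/(357/4) = -11/15.
[A_1PA_3] = ½·((29/2)·(413/15−15) + (-587/30)·(15−0) + (-14)·(0−(413/15))) = ½·(2726/15 − 587/2 + 5782/15) = 2737/20, so the A_2-coordinate is 23/15.
[A_1A_2P] = ½·((29/2)·(16−(413/15)) + (-4)·(413/15−0) + (-587/30)·(0−16)) = ½·(-5017/30 − 1652/15 + 4696/15) = 357/20, so the A_3-coordinate is 1/5.

(-11/15, 23/15, 1/5)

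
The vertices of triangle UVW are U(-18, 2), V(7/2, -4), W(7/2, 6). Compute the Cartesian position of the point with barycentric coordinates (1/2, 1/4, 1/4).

(-29/4, 3/2)

P = (1/2)·U + (1/4)·V + (1/4)·W.
x-coordinate: (1/2)·(-18) + (1/4)·(7/2) + (1/4)·(7/2) = -29/4.
y-coordinate: (1/2)·2 + (1/4)·(-4) + (1/4)·6 = 3/2.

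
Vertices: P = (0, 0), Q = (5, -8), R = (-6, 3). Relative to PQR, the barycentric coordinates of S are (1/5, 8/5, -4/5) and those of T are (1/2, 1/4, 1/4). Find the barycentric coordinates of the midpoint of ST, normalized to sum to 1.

(7/20, 37/40, -11/40)

Since both coordinate triples sum to 1, the midpoint's barycentrics are the componentwise average.
(1/5+1/2)/2 = 7/20; similarly 37/40 and -11/40.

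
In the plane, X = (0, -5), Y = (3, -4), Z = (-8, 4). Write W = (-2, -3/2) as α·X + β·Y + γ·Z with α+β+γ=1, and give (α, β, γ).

Signed area of the reference triangle: [XYZ] = ½·(0·(-4−4) + 3·(4−(-5)) + (-8)·(-5−(-4))) = ½·(0 + 27 + 8) = 35/2.
[WYZ] = ½·((-2)·(-4−4) + 3·(4−(-3/2)) + (-8)·(-3/2−(-4))) = ½·(16 + 33/2 − 20) = 25/4, so the X-coordinate is (25/4)/(35/2) = 5/14.
[XWZ] = ½·(0·(-3/2−4) + (-2)·(4−(-5)) + (-8)·(-5−(-3/2))) = ½·(0 − 18 + 28) = 5, so the Y-coordinate is 2/7.
[XYW] = ½·(0·(-4−(-3/2)) + 3·(-3/2−(-5)) + (-2)·(-5−(-4))) = ½·(0 + 21/2 + 2) = 25/4, so the Z-coordinate is 5/14.
Check: 5/14 + 2/7 + 5/14 = 1.

(5/14, 2/7, 5/14)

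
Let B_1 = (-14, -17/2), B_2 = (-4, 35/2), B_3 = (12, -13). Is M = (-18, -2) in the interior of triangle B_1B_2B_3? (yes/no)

Barycentric coordinates of M: (739/721, 151/721, -169/721).
The three coordinates are positive, positive, negative; a point is interior exactly when all three are positive.

no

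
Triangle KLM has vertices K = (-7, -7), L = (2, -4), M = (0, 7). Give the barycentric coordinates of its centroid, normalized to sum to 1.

The centroid is the average of the vertices, so each weight is 1/3.

(1/3, 1/3, 1/3)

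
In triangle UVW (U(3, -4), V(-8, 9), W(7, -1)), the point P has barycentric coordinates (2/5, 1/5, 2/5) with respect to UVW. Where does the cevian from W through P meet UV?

Line WP meets UV where the W-coordinate vanishes; zeroing P's W-weight and renormalizing leaves U, V-weights 2/5 : 1/5 → (2/3, 1/3).
So Q = (2/3)·U + (1/3)·V = (-2/3, 1/3).

(-2/3, 1/3)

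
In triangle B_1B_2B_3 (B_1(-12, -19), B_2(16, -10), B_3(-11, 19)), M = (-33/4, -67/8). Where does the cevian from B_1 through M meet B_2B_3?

Barycentric coordinates of M with respect to B_1B_2B_3: (5/8, 1/8, 1/4).
On side B_2B_3 the B_1-coordinate is zero; dropping M's B_1-weight 5/8 and renormalizing the remaining 1/8 : 1/4 gives weights 1/3, 2/3 on B_2, B_3.
N = (1/3)·(16, -10) + (2/3)·(-11, 19) = (-2, 28/3).

(-2, 28/3)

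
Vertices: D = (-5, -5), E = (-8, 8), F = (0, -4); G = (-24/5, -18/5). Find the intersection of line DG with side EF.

(-4, 2)

Barycentric coordinates of G with respect to DEF: (4/5, 1/10, 1/10).
On side EF the D-coordinate is zero; dropping G's D-weight 4/5 and renormalizing the remaining 1/10 : 1/10 gives weights 1/2, 1/2 on E, F.
H = (1/2)·(-8, 8) + (1/2)·(0, -4) = (-4, 2).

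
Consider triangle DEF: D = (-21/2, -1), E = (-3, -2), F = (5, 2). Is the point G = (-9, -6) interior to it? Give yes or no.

no

Barycentric coordinates of G: (-4/19, 41/19, -18/19).
The three coordinates are negative, positive, negative; a point is interior exactly when all three are positive.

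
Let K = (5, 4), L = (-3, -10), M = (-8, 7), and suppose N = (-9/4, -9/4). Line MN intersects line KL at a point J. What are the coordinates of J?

(-1/3, -16/3)

Barycentric coordinates of N with respect to KLM: (1/4, 1/2, 1/4).
On side KL the M-coordinate is zero; dropping N's M-weight 1/4 and renormalizing the remaining 1/4 : 1/2 gives weights 1/3, 2/3 on K, L.
J = (1/3)·(5, 4) + (2/3)·(-3, -10) = (-1/3, -16/3).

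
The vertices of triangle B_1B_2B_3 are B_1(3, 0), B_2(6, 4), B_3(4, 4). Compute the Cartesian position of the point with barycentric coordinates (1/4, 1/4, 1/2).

M = (1/4)·B_1 + (1/4)·B_2 + (1/2)·B_3.
x-coordinate: (1/4)·3 + (1/4)·6 + (1/2)·4 = 17/4.
y-coordinate: (1/4)·0 + (1/4)·4 + (1/2)·4 = 3.

(17/4, 3)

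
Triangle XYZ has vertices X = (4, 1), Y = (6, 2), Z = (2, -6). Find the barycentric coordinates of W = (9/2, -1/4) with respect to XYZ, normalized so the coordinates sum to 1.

(1/4, 1/2, 1/4)

Signed area of the reference triangle: [XYZ] = ½·(4·(2−(-6)) + 6·(-6−1) + 2·(1−2)) = ½·(32 − 42 − 2) = -6.
[WYZ] = ½·((9/2)·(2−(-6)) + 6·(-6−(-1/4)) + 2·(-1/4−2)) = ½·(36 − 69/2 − 9/2) = -3/2, so the X-coordinate is (-3/2)/(-6) = 1/4.
[XWZ] = ½·(4·(-1/4−(-6)) + (9/2)·(-6−1) + 2·(1−(-1/4))) = ½·(23 − 63/2 + 5/2) = -3, so the Y-coordinate is 1/2.
[XYW] = ½·(4·(2−(-1/4)) + 6·(-1/4−1) + (9/2)·(1−2)) = ½·(9 − 15/2 − 9/2) = -3/2, so the Z-coordinate is 1/4.
Check: 1/4 + 1/2 + 1/4 = 1.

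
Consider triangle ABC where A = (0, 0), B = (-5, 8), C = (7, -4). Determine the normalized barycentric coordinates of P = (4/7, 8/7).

Signed area of the reference triangle: [ABC] = ½·(0·(8−(-4)) + (-5)·(-4−0) + 7·(0−8)) = ½·(0 + 20 − 56) = -18.
[PBC] = ½·((4/7)·(8−(-4)) + (-5)·(-4−(8/7)) + 7·(8/7−8)) = ½·(48/7 + 180/7 − 48) = -54/7, so the A-coordinate is (-54/7)/(-18) = 3/7.
[APC] = ½·(0·(8/7−(-4)) + (4/7)·(-4−0) + 7·(0−(8/7))) = ½·(0 − 16/7 − 8) = -36/7, so the B-coordinate is 2/7.
[ABP] = ½·(0·(8−(8/7)) + (-5)·(8/7−0) + (4/7)·(0−8)) = ½·(0 − 40/7 − 32/7) = -36/7, so the C-coordinate is 2/7.

(3/7, 2/7, 2/7)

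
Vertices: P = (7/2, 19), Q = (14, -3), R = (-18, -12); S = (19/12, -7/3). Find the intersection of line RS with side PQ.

Barycentric coordinates of S with respect to PQR: (1/6, 1/2, 1/3).
On side PQ the R-coordinate is zero; dropping S's R-weight 1/3 and renormalizing the remaining 1/6 : 1/2 gives weights 1/4, 3/4 on P, Q.
T = (1/4)·(7/2, 19) + (3/4)·(14, -3) = (91/8, 5/2).

(91/8, 5/2)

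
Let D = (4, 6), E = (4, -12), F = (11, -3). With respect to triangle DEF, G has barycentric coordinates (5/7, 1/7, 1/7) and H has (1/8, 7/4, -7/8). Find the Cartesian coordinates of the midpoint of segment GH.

(23/16, -867/112)

Barycentric coordinates of the midpoint are the average: (47/112, 53/56, -41/112).
Converting: (47/112)·D + (53/56)·E + (-41/112)·F = (23/16, -867/112).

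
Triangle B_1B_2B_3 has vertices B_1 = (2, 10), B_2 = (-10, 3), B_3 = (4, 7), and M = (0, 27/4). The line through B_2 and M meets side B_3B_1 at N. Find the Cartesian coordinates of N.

(10/3, 8)

Barycentric coordinates of M with respect to B_1B_2B_3: (1/4, 1/4, 1/2).
On side B_3B_1 the B_2-coordinate is zero; dropping M's B_2-weight 1/4 and renormalizing the remaining 1/2 : 1/4 gives weights 2/3, 1/3 on B_3, B_1.
N = (2/3)·(4, 7) + (1/3)·(2, 10) = (10/3, 8).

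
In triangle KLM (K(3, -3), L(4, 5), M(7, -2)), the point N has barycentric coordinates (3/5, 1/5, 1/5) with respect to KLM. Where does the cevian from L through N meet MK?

(4, -11/4)

Line LN meets MK where the L-coordinate vanishes; zeroing N's L-weight and renormalizing leaves M, K-weights 1/5 : 3/5 → (1/4, 3/4).
So J = (1/4)·M + (3/4)·K = (4, -11/4).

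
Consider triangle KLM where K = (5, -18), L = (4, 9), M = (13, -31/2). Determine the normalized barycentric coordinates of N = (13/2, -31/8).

(1/4, 1/2, 1/4)

Signed area of the reference triangle: [KLM] = ½·(5·(9−(-31/2)) + 4·(-31/2−(-18)) + 13·(-18−9)) = ½·(245/2 + 10 − 351) = -437/4.
[NLM] = ½·((13/2)·(9−(-31/2)) + 4·(-31/2−(-31/8)) + 13·(-31/8−9)) = ½·(637/4 − 93/2 − 1339/8) = -437/16, so the K-coordinate is (-437/16)/(-437/4) = 1/4.
[KNM] = ½·(5·(-31/8−(-31/2)) + (13/2)·(-31/2−(-18)) + 13·(-18−(-31/8))) = ½·(465/8 + 65/4 − 1469/8) = -437/8, so the L-coordinate is 1/2.
[KLN] = ½·(5·(9−(-31/8)) + 4·(-31/8−(-18)) + (13/2)·(-18−9)) = ½·(515/8 + 113/2 − 351/2) = -437/16, so the M-coordinate is 1/4.
Check: 1/4 + 1/2 + 1/4 = 1.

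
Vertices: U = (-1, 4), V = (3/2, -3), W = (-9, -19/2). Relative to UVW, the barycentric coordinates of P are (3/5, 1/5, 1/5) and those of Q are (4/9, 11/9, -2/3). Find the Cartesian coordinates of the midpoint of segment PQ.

Barycentric coordinates of the midpoint are the average: (47/90, 32/45, -7/30).
Converting: (47/90)·U + (32/45)·V + (-7/30)·W = (119/45, 391/180).

(119/45, 391/180)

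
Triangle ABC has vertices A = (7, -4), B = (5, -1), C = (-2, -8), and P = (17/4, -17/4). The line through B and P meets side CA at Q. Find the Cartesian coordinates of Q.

Barycentric coordinates of P with respect to ABC: (1/2, 1/4, 1/4).
On side CA the B-coordinate is zero; dropping P's B-weight 1/4 and renormalizing the remaining 1/4 : 1/2 gives weights 1/3, 2/3 on C, A.
Q = (1/3)·(-2, -8) + (2/3)·(7, -4) = (4, -16/3).

(4, -16/3)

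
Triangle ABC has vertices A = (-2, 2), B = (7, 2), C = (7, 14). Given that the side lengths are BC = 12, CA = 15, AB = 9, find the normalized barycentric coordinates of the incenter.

(1/3, 5/12, 1/4)

The incenter has barycentric coordinates proportional to the opposite side lengths: (12 : 15 : 9).
Normalizing by 12+15+9 = 36 gives (1/3, 5/12, 1/4).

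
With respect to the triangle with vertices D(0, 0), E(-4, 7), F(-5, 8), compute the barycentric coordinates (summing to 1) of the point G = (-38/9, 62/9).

Signed area of the reference triangle: [DEF] = ½·(0·(7−8) + (-4)·(8−0) + (-5)·(0−7)) = ½·(0 − 32 + 35) = 3/2.
[GEF] = ½·((-38/9)·(7−8) + (-4)·(8−(62/9)) + (-5)·(62/9−7)) = ½·(38/9 − 40/9 + 5/9) = 1/6, so the D-coordinate is (1/6)/(3/2) = 1/9.
[DGF] = ½·(0·(62/9−8) + (-38/9)·(8−0) + (-5)·(0−(62/9))) = ½·(0 − 304/9 + 310/9) = 1/3, so the E-coordinate is 2/9.
[DEG] = ½·(0·(7−(62/9)) + (-4)·(62/9−0) + (-38/9)·(0−7)) = ½·(0 − 248/9 + 266/9) = 1, so the F-coordinate is 2/3.
Check: 1/9 + 2/9 + 2/3 = 1.

(1/9, 2/9, 2/3)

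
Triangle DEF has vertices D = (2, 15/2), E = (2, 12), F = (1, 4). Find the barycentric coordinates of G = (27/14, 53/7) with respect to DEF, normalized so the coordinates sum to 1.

Signed area of the reference triangle: [DEF] = ½·(2·(12−4) + 2·(4−(15/2)) + 1·(15/2−12)) = ½·(16 − 7 − 9/2) = 9/4.
[GEF] = ½·((27/14)·(12−4) + 2·(4−(53/7)) + 1·(53/7−12)) = ½·(108/7 − 50/7 − 31/7) = 27/14, so the D-coordinate is (27/14)/(9/4) = 6/7.
[DGF] = ½·(2·(53/7−4) + (27/14)·(4−(15/2)) + 1·(15/2−(53/7))) = ½·(50/7 − 27/4 − 1/14) = 9/56, so the E-coordinate is 1/14.
[DEG] = ½·(2·(12−(53/7)) + 2·(53/7−(15/2)) + (27/14)·(15/2−12)) = ½·(62/7 + 1/7 − 243/28) = 9/56, so the F-coordinate is 1/14.
Check: 6/7 + 1/14 + 1/14 = 1.

(6/7, 1/14, 1/14)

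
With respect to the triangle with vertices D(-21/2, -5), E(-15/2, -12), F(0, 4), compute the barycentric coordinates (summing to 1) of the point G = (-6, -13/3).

(1/3, 1/3, 1/3)

Signed area of the reference triangle: [DEF] = ½·((-21/2)·(-12−4) + (-15/2)·(4−(-5)) + 0·(-5−(-12))) = ½·(168 − 135/2 + 0) = 201/4.
[GEF] = ½·((-6)·(-12−4) + (-15/2)·(4−(-13/3)) + 0·(-13/3−(-12))) = ½·(96 − 125/2 + 0) = 67/4, so the D-coordinate is (67/4)/(201/4) = 1/3.
[DGF] = ½·((-21/2)·(-13/3−4) + (-6)·(4−(-5)) + 0·(-5−(-13/3))) = ½·(175/2 − 54 + 0) = 67/4, so the E-coordinate is 1/3.
[DEG] = ½·((-21/2)·(-12−(-13/3)) + (-15/2)·(-13/3−(-5)) + (-6)·(-5−(-12))) = ½·(161/2 − 5 − 42) = 67/4, so the F-coordinate is 1/3.
Check: 1/3 + 1/3 + 1/3 = 1.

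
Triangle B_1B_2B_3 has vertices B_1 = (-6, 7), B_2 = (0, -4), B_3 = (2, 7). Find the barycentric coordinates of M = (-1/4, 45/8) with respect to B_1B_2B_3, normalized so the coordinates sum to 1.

(1/4, 1/8, 5/8)

Signed area of the reference triangle: [B_1B_2B_3] = ½·((-6)·(-4−7) + 0·(7−7) + 2·(7−(-4))) = ½·(66 + 0 + 22) = 44.
[MB_2B_3] = ½·((-1/4)·(-4−7) + 0·(7−(45/8)) + 2·(45/8−(-4))) = ½·(11/4 + 0 + 77/4) = 11, so the B_1-coordinate is 11/44 = 1/4.
[B_1MB_3] = ½·((-6)·(45/8−7) + (-1/4)·(7−7) + 2·(7−(45/8))) = ½·(33/4 + 0 + 11/4) = 11/2, so the B_2-coordinate is 1/8.
[B_1B_2M] = ½·((-6)·(-4−(45/8)) + 0·(45/8−7) + (-1/4)·(7−(-4))) = ½·(231/4 + 0 − 11/4) = 55/2, so the B_3-coordinate is 5/8.
Check: 1/4 + 1/8 + 5/8 = 1.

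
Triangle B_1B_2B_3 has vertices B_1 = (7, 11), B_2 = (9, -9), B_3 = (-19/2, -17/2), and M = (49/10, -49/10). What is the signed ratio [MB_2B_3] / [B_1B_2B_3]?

1/5

[B_1B_2B_3] = ½·(7·(-9−(-17/2)) + 9·(-17/2−11) + (-19/2)·(11−(-9))) = ½·(-7/2 − 351/2 − 190) = -369/2.
[MB_2B_3] = ½·((49/10)·(-9−(-17/2)) + 9·(-17/2−(-49/10)) + (-19/2)·(-49/10−(-9))) = ½·(-49/20 − 162/5 − 779/20) = -369/10, so the ratio is (-369/10)/(-369/2) = 1/5.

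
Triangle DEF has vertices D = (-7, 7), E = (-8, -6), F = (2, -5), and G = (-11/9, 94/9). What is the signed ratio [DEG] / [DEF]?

[DEF] = ½·((-7)·(-6−(-5)) + (-8)·(-5−7) + 2·(7−(-6))) = ½·(7 + 96 + 26) = 129/2.
[DEG] = ½·((-7)·(-6−(94/9)) + (-8)·(94/9−7) + (-11/9)·(7−(-6))) = ½·(1036/9 − 248/9 − 143/9) = 215/6, so the ratio is (215/6)/(129/2) = 5/9.

5/9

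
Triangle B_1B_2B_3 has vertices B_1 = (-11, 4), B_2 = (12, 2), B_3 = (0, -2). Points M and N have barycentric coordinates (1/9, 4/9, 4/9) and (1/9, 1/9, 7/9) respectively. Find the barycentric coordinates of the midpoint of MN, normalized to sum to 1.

(1/9, 5/18, 11/18)

Since both coordinate triples sum to 1, the midpoint's barycentrics are the componentwise average.
(1/9+1/9)/2 = 1/9; similarly 5/18 and 11/18.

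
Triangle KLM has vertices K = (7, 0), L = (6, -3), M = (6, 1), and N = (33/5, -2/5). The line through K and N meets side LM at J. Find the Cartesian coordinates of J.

(6, -1)

Barycentric coordinates of N with respect to KLM: (3/5, 1/5, 1/5).
On side LM the K-coordinate is zero; dropping N's K-weight 3/5 and renormalizing the remaining 1/5 : 1/5 gives weights 1/2, 1/2 on L, M.
J = (1/2)·(6, -3) + (1/2)·(6, 1) = (6, -1).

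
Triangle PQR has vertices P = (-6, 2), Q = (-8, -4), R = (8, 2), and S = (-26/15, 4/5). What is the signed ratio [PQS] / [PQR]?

[PQR] = ½·((-6)·(-4−2) + (-8)·(2−2) + 8·(2−(-4))) = ½·(36 + 0 + 48) = 42.
[PQS] = ½·((-6)·(-4−(4/5)) + (-8)·(4/5−2) + (-26/15)·(2−(-4))) = ½·(144/5 + 48/5 − 52/5) = 14, so the ratio is 14/42 = 1/3.

1/3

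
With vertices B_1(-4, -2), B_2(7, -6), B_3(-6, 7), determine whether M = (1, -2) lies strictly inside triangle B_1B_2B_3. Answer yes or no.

Barycentric coordinates of M: (2/7, 45/91, 20/91).
The three coordinates are positive, positive, positive; a point is interior exactly when all three are positive.

yes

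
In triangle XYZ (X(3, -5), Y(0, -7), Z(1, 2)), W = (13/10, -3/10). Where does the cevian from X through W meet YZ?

(7/8, 7/8)

Barycentric coordinates of W with respect to XYZ: (1/5, 1/10, 7/10).
On side YZ the X-coordinate is zero; dropping W's X-weight 1/5 and renormalizing the remaining 1/10 : 7/10 gives weights 1/8, 7/8 on Y, Z.
V = (1/8)·(0, -7) + (7/8)·(1, 2) = (7/8, 7/8).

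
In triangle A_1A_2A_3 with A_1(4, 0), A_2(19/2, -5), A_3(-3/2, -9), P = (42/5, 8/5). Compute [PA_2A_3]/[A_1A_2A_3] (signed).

[A_1A_2A_3] = ½·(4·(-5−(-9)) + (19/2)·(-9−0) + (-3/2)·(0−(-5))) = ½·(16 − 171/2 − 15/2) = -77/2.
[PA_2A_3] = ½·((42/5)·(-5−(-9)) + (19/2)·(-9−(8/5)) + (-3/2)·(8/5−(-5))) = ½·(168/5 − 1007/10 − 99/10) = -77/2, so the ratio is (-77/2)/(-77/2) = 1.

1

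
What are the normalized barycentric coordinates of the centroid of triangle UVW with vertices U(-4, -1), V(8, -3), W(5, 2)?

The centroid is the average of the vertices, so each weight is 1/3.

(1/3, 1/3, 1/3)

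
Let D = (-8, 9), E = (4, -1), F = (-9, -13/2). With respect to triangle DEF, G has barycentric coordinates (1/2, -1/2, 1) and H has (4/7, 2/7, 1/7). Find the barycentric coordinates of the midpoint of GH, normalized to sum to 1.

(15/28, -3/28, 4/7)

Since both coordinate triples sum to 1, the midpoint's barycentrics are the componentwise average.
(1/2+4/7)/2 = 15/28; similarly -3/28 and 4/7.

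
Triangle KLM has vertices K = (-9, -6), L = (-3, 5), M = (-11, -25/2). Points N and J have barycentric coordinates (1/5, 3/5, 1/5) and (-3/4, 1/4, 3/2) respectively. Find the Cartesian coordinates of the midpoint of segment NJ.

(-163/20, -137/20)

Barycentric coordinates of the midpoint are the average: (-11/40, 17/40, 17/20).
Converting: (-11/40)·K + (17/40)·L + (17/20)·M = (-163/20, -137/20).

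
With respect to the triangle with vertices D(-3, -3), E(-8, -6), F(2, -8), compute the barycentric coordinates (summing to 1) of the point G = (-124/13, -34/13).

Signed area of the reference triangle: [DEF] = ½·((-3)·(-6−(-8)) + (-8)·(-8−(-3)) + 2·(-3−(-6))) = ½·(-6 + 40 + 6) = 20.
[GEF] = ½·((-124/13)·(-6−(-8)) + (-8)·(-8−(-34/13)) + 2·(-34/13−(-6))) = ½·(-248/13 + 560/13 + 88/13) = 200/13, so the D-coordinate is (200/13)/20 = 10/13.
[DGF] = ½·((-3)·(-34/13−(-8)) + (-124/13)·(-8−(-3)) + 2·(-3−(-34/13))) = ½·(-210/13 + 620/13 − 10/13) = 200/13, so the E-coordinate is 10/13.
[DEG] = ½·((-3)·(-6−(-34/13)) + (-8)·(-34/13−(-3)) + (-124/13)·(-3−(-6))) = ½·(132/13 − 40/13 − 372/13) = -140/13, so the F-coordinate is -7/13.
Check: 10/13 + 10/13 − 7/13 = 1.

(10/13, 10/13, -7/13)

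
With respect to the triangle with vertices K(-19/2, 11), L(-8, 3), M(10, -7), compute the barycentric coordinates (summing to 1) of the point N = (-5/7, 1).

Signed area of the reference triangle: [KLM] = ½·((-19/2)·(3−(-7)) + (-8)·(-7−11) + 10·(11−3)) = ½·(-95 + 144 + 80) = 129/2.
[NLM] = ½·((-5/7)·(3−(-7)) + (-8)·(-7−1) + 10·(1−3)) = ½·(-50/7 + 64 − 20) = 129/7, so the K-coordinate is (129/7)/(129/2) = 2/7.
[KNM] = ½·((-19/2)·(1−(-7)) + (-5/7)·(-7−11) + 10·(11−1)) = ½·(-76 + 90/7 + 100) = 129/7, so the L-coordinate is 2/7.
[KLN] = ½·((-19/2)·(3−1) + (-8)·(1−11) + (-5/7)·(11−3)) = ½·(-19 + 80 − 40/7) = 387/14, so the M-coordinate is 3/7.

(2/7, 2/7, 3/7)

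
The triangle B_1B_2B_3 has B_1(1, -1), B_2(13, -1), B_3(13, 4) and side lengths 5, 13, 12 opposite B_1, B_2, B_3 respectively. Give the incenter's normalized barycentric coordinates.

The incenter has barycentric coordinates proportional to the opposite side lengths: (5 : 13 : 12).
Normalizing by 5+13+12 = 30 gives (1/6, 13/30, 2/5).

(1/6, 13/30, 2/5)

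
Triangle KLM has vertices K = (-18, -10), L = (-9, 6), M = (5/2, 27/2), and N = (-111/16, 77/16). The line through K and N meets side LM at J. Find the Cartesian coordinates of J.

Barycentric coordinates of N with respect to KLM: (1/4, 3/8, 3/8).
On side LM the K-coordinate is zero; dropping N's K-weight 1/4 and renormalizing the remaining 3/8 : 3/8 gives weights 1/2, 1/2 on L, M.
J = (1/2)·(-9, 6) + (1/2)·(5/2, 27/2) = (-13/4, 39/4).

(-13/4, 39/4)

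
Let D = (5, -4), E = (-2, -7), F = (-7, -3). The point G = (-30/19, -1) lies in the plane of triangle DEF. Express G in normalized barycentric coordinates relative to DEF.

Signed area of the reference triangle: [DEF] = ½·(5·(-7−(-3)) + (-2)·(-3−(-4)) + (-7)·(-4−(-7))) = ½·(-20 − 2 − 21) = -43/2.
[GEF] = ½·((-30/19)·(-7−(-3)) + (-2)·(-3−(-1)) + (-7)·(-1−(-7))) = ½·(120/19 + 4 − 42) = -301/19, so the D-coordinate is (-301/19)/(-43/2) = 14/19.
[DGF] = ½·(5·(-1−(-3)) + (-30/19)·(-3−(-4)) + (-7)·(-4−(-1))) = ½·(10 − 30/19 + 21) = 559/38, so the E-coordinate is -13/19.
[DEG] = ½·(5·(-7−(-1)) + (-2)·(-1−(-4)) + (-30/19)·(-4−(-7))) = ½·(-30 − 6 − 90/19) = -387/19, so the F-coordinate is 18/19.
Check: 14/19 − 13/19 + 18/19 = 1.

(14/19, -13/19, 18/19)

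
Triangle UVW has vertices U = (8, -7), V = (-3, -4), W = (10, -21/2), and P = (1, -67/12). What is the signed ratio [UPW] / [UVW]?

[UVW] = ½·(8·(-4−(-21/2)) + (-3)·(-21/2−(-7)) + 10·(-7−(-4))) = ½·(52 + 21/2 − 30) = 65/4.
[UPW] = ½·(8·(-67/12−(-21/2)) + 1·(-21/2−(-7)) + 10·(-7−(-67/12))) = ½·(118/3 − 7/2 − 85/6) = 65/6, so the ratio is (65/6)/(65/4) = 2/3.

2/3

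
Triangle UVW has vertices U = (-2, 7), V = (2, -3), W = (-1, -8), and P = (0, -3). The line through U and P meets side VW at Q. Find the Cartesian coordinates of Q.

Barycentric coordinates of P with respect to UVW: (1/5, 2/5, 2/5).
On side VW the U-coordinate is zero; dropping P's U-weight 1/5 and renormalizing the remaining 2/5 : 2/5 gives weights 1/2, 1/2 on V, W.
Q = (1/2)·(2, -3) + (1/2)·(-1, -8) = (1/2, -11/2).

(1/2, -11/2)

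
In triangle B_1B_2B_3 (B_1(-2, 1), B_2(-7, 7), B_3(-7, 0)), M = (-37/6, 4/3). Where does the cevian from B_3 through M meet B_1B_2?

(-9/2, 4)

Barycentric coordinates of M with respect to B_1B_2B_3: (1/6, 1/6, 2/3).
On side B_1B_2 the B_3-coordinate is zero; dropping M's B_3-weight 2/3 and renormalizing the remaining 1/6 : 1/6 gives weights 1/2, 1/2 on B_1, B_2.
N = (1/2)·(-2, 1) + (1/2)·(-7, 7) = (-9/2, 4).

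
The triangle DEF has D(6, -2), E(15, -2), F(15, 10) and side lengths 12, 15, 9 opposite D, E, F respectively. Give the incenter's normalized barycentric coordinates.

The incenter has barycentric coordinates proportional to the opposite side lengths: (12 : 15 : 9).
Normalizing by 12+15+9 = 36 gives (1/3, 5/12, 1/4).

(1/3, 5/12, 1/4)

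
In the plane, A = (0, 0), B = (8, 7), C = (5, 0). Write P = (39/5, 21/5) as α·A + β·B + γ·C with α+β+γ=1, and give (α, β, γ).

Signed area of the reference triangle: [ABC] = ½·(0·(7−0) + 8·(0−0) + 5·(0−7)) = ½·(0 + 0 − 35) = -35/2.
[PBC] = ½·((39/5)·(7−0) + 8·(0−(21/5)) + 5·(21/5−7)) = ½·(273/5 − 168/5 − 14) = 7/2, so the A-coordinate is (7/2)/(-35/2) = -1/5.
[APC] = ½·(0·(21/5−0) + (39/5)·(0−0) + 5·(0−(21/5))) = ½·(0 + 0 − 21) = -21/2, so the B-coordinate is 3/5.
[ABP] = ½·(0·(7−(21/5)) + 8·(21/5−0) + (39/5)·(0−7)) = ½·(0 + 168/5 − 273/5) = -21/2, so the C-coordinate is 3/5.
Check: -1/5 + 3/5 + 3/5 = 1.

(-1/5, 3/5, 3/5)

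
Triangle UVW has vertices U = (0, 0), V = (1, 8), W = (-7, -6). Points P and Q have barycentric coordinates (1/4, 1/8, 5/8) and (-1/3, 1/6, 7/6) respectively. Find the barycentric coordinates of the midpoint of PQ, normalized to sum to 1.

(-1/24, 7/48, 43/48)

Since both coordinate triples sum to 1, the midpoint's barycentrics are the componentwise average.
(1/4+-1/3)/2 = -1/24; similarly 7/48 and 43/48.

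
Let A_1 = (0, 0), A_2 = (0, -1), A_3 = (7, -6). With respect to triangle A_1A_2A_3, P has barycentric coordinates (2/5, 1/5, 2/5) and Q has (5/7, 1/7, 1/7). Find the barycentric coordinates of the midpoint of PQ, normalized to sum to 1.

(39/70, 6/35, 19/70)

Since both coordinate triples sum to 1, the midpoint's barycentrics are the componentwise average.
(2/5+5/7)/2 = 39/70; similarly 6/35 and 19/70.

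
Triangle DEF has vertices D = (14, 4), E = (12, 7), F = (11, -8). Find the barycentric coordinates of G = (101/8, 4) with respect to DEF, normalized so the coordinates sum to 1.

Signed area of the reference triangle: [DEF] = ½·(14·(7−(-8)) + 12·(-8−4) + 11·(4−7)) = ½·(210 − 144 − 33) = 33/2.
[GEF] = ½·((101/8)·(7−(-8)) + 12·(-8−4) + 11·(4−7)) = ½·(1515/8 − 144 − 33) = 99/16, so the D-coordinate is (99/16)/(33/2) = 3/8.
[DGF] = ½·(14·(4−(-8)) + (101/8)·(-8−4) + 11·(4−4)) = ½·(168 − 303/2 + 0) = 33/4, so the E-coordinate is 1/2.
[DEG] = ½·(14·(7−4) + 12·(4−4) + (101/8)·(4−7)) = ½·(42 + 0 − 303/8) = 33/16, so the F-coordinate is 1/8.
Check: 3/8 + 1/2 + 1/8 = 1.

(3/8, 1/2, 1/8)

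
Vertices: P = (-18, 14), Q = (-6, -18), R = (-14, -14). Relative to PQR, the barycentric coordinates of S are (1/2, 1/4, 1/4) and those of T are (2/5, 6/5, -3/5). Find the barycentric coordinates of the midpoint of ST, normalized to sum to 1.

(9/20, 29/40, -7/40)

Since both coordinate triples sum to 1, the midpoint's barycentrics are the componentwise average.
(1/2+2/5)/2 = 9/20; similarly 29/40 and -7/40.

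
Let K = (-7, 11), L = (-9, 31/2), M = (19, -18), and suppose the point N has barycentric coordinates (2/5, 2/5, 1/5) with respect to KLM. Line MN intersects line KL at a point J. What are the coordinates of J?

Line MN meets KL where the M-coordinate vanishes; zeroing N's M-weight and renormalizing leaves K, L-weights 2/5 : 2/5 → (1/2, 1/2).
So J = (1/2)·K + (1/2)·L = (-8, 53/4).

(-8, 53/4)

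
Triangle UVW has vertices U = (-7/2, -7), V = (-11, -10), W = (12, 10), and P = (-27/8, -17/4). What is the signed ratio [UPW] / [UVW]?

1/2

[UVW] = ½·((-7/2)·(-10−10) + (-11)·(10−(-7)) + 12·(-7−(-10))) = ½·(70 − 187 + 36) = -81/2.
[UPW] = ½·((-7/2)·(-17/4−10) + (-27/8)·(10−(-7)) + 12·(-7−(-17/4))) = ½·(399/8 − 459/8 − 33) = -81/4, so the ratio is (-81/4)/(-81/2) = 1/2.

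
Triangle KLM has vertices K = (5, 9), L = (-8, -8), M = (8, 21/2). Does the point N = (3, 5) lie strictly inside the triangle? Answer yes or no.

yes

Barycentric coordinates of N: (1/7, 2/7, 4/7).
The three coordinates are positive, positive, positive; a point is interior exactly when all three are positive.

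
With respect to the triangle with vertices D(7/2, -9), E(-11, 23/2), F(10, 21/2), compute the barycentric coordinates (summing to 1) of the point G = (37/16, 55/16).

Signed area of the reference triangle: [DEF] = ½·((7/2)·(23/2−(21/2)) + (-11)·(21/2−(-9)) + 10·(-9−(23/2))) = ½·(7/2 − 429/2 − 205) = -208.
[GEF] = ½·((37/16)·(23/2−(21/2)) + (-11)·(21/2−(55/16)) + 10·(55/16−(23/2))) = ½·(37/16 − 1243/16 − 645/8) = -78, so the D-coordinate is (-78)/(-208) = 3/8.
[DGF] = ½·((7/2)·(55/16−(21/2)) + (37/16)·(21/2−(-9)) + 10·(-9−(55/16))) = ½·(-791/32 + 1443/32 − 995/8) = -52, so the E-coordinate is 1/4.
[DEG] = ½·((7/2)·(23/2−(55/16)) + (-11)·(55/16−(-9)) + (37/16)·(-9−(23/2))) = ½·(903/32 − 2189/16 − 1517/32) = -78, so the F-coordinate is 3/8.
Check: 3/8 + 1/4 + 3/8 = 1.

(3/8, 1/4, 3/8)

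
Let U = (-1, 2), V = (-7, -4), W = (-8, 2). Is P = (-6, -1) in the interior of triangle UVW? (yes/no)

yes

Barycentric coordinates of P: (3/14, 1/2, 2/7).
The three coordinates are positive, positive, positive; a point is interior exactly when all three are positive.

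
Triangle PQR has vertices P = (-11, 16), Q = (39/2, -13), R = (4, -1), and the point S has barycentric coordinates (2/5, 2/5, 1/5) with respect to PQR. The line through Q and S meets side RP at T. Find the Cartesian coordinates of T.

Line QS meets RP where the Q-coordinate vanishes; zeroing S's Q-weight and renormalizing leaves R, P-weights 1/5 : 2/5 → (1/3, 2/3).
So T = (1/3)·R + (2/3)·P = (-6, 31/3).

(-6, 31/3)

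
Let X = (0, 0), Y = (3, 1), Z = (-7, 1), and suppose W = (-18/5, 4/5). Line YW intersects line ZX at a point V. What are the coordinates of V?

(-21/4, 3/4)

Barycentric coordinates of W with respect to XYZ: (1/5, 1/5, 3/5).
On side ZX the Y-coordinate is zero; dropping W's Y-weight 1/5 and renormalizing the remaining 3/5 : 1/5 gives weights 3/4, 1/4 on Z, X.
V = (3/4)·(-7, 1) + (1/4)·(0, 0) = (-21/4, 3/4).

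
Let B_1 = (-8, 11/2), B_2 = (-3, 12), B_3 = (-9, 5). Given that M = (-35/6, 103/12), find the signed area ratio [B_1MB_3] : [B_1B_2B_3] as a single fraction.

1/2

[B_1B_2B_3] = ½·((-8)·(12−5) + (-3)·(5−(11/2)) + (-9)·(11/2−12)) = ½·(-56 + 3/2 + 117/2) = 2.
[B_1MB_3] = ½·((-8)·(103/12−5) + (-35/6)·(5−(11/2)) + (-9)·(11/2−(103/12))) = ½·(-86/3 + 35/12 + 111/4) = 1, so the ratio is 1/2 = 1/2.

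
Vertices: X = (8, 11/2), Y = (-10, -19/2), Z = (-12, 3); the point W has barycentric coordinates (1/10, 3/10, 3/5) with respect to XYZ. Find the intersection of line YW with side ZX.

(-64/7, 47/14)

Line YW meets ZX where the Y-coordinate vanishes; zeroing W's Y-weight and renormalizing leaves Z, X-weights 3/5 : 1/10 → (6/7, 1/7).
So V = (6/7)·Z + (1/7)·X = (-64/7, 47/14).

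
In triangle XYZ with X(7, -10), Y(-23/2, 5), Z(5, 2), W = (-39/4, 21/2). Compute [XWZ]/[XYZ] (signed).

[XYZ] = ½·(7·(5−2) + (-23/2)·(2−(-10)) + 5·(-10−5)) = ½·(21 − 138 − 75) = -96.
[XWZ] = ½·(7·(21/2−2) + (-39/4)·(2−(-10)) + 5·(-10−(21/2))) = ½·(119/2 − 117 − 205/2) = -80, so the ratio is (-80)/(-96) = 5/6.

5/6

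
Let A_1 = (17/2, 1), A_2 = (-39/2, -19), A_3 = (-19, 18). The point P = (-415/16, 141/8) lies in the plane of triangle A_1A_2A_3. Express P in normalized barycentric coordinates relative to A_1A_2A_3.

(-1/4, 1/8, 9/8)

Signed area of the reference triangle: [A_1A_2A_3] = ½·((17/2)·(-19−18) + (-39/2)·(18−1) + (-19)·(1−(-19))) = ½·(-629/2 − 663/2 − 380) = -513.
[PA_2A_3] = ½·((-415/16)·(-19−18) + (-39/2)·(18−(141/8)) + (-19)·(141/8−(-19))) = ½·(15355/16 − 117/16 − 5567/8) = 513/4, so the A_1-coordinate is (513/4)/(-513) = -1/4.
[A_1PA_3] = ½·((17/2)·(141/8−18) + (-415/16)·(18−1) + (-19)·(1−(141/8))) = ½·(-51/16 − 7055/16 + 2527/8) = -513/8, so the A_2-coordinate is 1/8.
[A_1A_2P] = ½·((17/2)·(-19−(141/8)) + (-39/2)·(141/8−1) + (-415/16)·(1−(-19))) = ½·(-4981/16 − 5187/16 − 2075/4) = -4617/8, so the A_3-coordinate is 9/8.
Check: -1/4 + 1/8 + 9/8 = 1.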